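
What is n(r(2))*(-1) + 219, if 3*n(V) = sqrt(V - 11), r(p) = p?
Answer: 219 - I ≈ 219.0 - 1.0*I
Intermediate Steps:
n(V) = sqrt(-11 + V)/3 (n(V) = sqrt(V - 11)/3 = sqrt(-11 + V)/3)
n(r(2))*(-1) + 219 = (sqrt(-11 + 2)/3)*(-1) + 219 = (sqrt(-9)/3)*(-1) + 219 = ((3*I)/3)*(-1) + 219 = I*(-1) + 219 = -I + 219 = 219 - I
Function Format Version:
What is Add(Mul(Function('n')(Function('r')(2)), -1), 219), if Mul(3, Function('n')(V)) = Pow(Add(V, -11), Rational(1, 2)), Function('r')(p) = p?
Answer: Add(219, Mul(-1, I)) ≈ Add(219.00, Mul(-1.0000, I))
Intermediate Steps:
Function('n')(V) = Mul(Rational(1, 3), Pow(Add(-11, V), Rational(1, 2))) (Function('n')(V) = Mul(Rational(1, 3), Pow(Add(V, -11), Rational(1, 2))) = Mul(Rational(1, 3), Pow(Add(-11, V), Rational(1, 2))))
Add(Mul(Function('n')(Function('r')(2)), -1), 219) = Add(Mul(Mul(Rational(1, 3), Pow(Add(-11, 2), Rational(1, 2))), -1), 219) = Add(Mul(Mul(Rational(1, 3), Pow(-9, Rational(1, 2))), -1), 219) = Add(Mul(Mul(Rational(1, 3), Mul(3, I)), -1), 219) = Add(Mul(I, -1), 219) = Add(Mul(-1, I), 219) = Add(219, Mul(-1, I))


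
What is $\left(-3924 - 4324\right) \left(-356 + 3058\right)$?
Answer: $-22286096$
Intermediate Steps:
$\left(-3924 - 4324\right) \left(-356 + 3058\right) = \left(-8248\right) 2702 = -22286096$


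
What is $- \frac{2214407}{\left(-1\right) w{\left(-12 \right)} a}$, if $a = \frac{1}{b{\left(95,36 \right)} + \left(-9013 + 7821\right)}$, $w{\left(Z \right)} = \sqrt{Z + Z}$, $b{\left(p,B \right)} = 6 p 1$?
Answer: $\frac{688680577 i \sqrt{6}}{6} \approx 2.8115 \cdot 10^{8} i$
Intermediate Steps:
$b{\left(p,B \right)} = 6 p$
$w{\left(Z \right)} = \sqrt{2} \sqrt{Z}$ ($w{\left(Z \right)} = \sqrt{2 Z} = \sqrt{2} \sqrt{Z}$)
$a = - \frac{1}{622}$ ($a = \frac{1}{6 \cdot 95 + \left(-9013 + 7821\right)} = \frac{1}{570 - 1192} = \frac{1}{-622} = - \frac{1}{622} \approx -0.0016077$)
$- \frac{2214407}{\left(-1\right) w{\left(-12 \right)} a} = - \frac{2214407}{\left(-1\right) \sqrt{2} \sqrt{-12} \left(- \frac{1}{622}\right)} = - \frac{2214407}{\left(-1\right) \sqrt{2} \cdot 2 i \sqrt{3} \left(- \frac{1}{622}\right)} = - \frac{2214407}{\left(-1\right) 2 i \sqrt{6} \left(- \frac{1}{622}\right)} = - \frac{2214407}{\left(-1\right) \left(- \frac{i \sqrt{6}}{311}\right)} = - \frac{2214407}{\frac{1}{311} i \sqrt{6}} = - 2214407 \left(- \frac{311 i \sqrt{6}}{6}\right) = \frac{688680577 i \sqrt{6}}{6}$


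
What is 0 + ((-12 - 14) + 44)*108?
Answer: 1944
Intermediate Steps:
0 + ((-12 - 14) + 44)*108 = 0 + (-26 + 44)*108 = 0 + 18*108 = 0 + 1944 = 1944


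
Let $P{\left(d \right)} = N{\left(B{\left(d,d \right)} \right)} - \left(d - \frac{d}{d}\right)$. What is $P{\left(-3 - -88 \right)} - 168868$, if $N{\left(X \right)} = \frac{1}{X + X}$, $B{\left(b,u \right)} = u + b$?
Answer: $- \frac{57443679}{340} \approx -1.6895 \cdot 10^{5}$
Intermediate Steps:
$B{\left(b,u \right)} = b + u$
$N{\left(X \right)} = \frac{1}{2 X}$
$P{\left(d \right)} = 1 - d + \frac{1}{4 d}$ ($P{\left(d \right)} = \frac{1}{2 \left(d + d\right)} - \left(d - \frac{d}{d}\right) = \frac{1}{2 \cdot 2 d} - \left(-1 + d\right) = \frac{\frac{1}{2} \frac{1}{d}}{2} - \left(-1 + d\right) = \frac{1}{4 d} - \left(-1 + d\right) = 1 - d + \frac{1}{4 d}$)
$P{\left(-3 - -88 \right)} - 168868 = \left(1 - \left(-3 - -88\right) + \frac{1}{4 \left(-3 - -88\right)}\right) - 168868 = \left(1 - \left(-3 + 88\right) + \frac{1}{4 \left(-3 + 88\right)}\right) - 168868 = \left(1 - 85 + \frac{1}{4 \cdot 85}\right) - 168868 = \left(1 - 85 + \frac{1}{4} \cdot \frac{1}{85}\right) - 168868 = \left(1 - 85 + \frac{1}{340}\right) - 168868 = - \frac{28559}{340} - 168868 = - \frac{57443679}{340}$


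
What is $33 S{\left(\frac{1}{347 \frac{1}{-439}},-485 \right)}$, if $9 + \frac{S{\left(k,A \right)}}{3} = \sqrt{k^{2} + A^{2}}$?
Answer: $-891 + \frac{99 \sqrt{28323399746}}{347} \approx 47124.0$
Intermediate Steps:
$S{\left(k,A \right)} = -27 + 3 \sqrt{A^{2} + k^{2}}$ ($S{\left(k,A \right)} = -27 + 3 \sqrt{k^{2} + A^{2}} = -27 + 3 \sqrt{A^{2} + k^{2}}$)
$33 S{\left(\frac{1}{347 \frac{1}{-439}},-485 \right)} = 33 \left(-27 + 3 \sqrt{\left(-485\right)^{2} + \left(\frac{1}{347 \frac{1}{-439}}\right)^{2}}\right) = 33 \left(-27 + 3 \sqrt{235225 + \left(\frac{1}{347 \left(- \frac{1}{439}\right)}\right)^{2}}\right) = 33 \left(-27 + 3 \sqrt{235225 + \left(\frac{1}{- \frac{347}{439}}\right)^{2}}\right) = 33 \left(-27 + 3 \sqrt{235225 + \left(- \frac{439}{347}\right)^{2}}\right) = 33 \left(-27 + 3 \sqrt{235225 + \frac{192721}{120409}}\right) = 33 \left(-27 + 3 \sqrt{\frac{28323399746}{120409}}\right) = 33 \left(-27 + 3 \frac{\sqrt{28323399746}}{347}\right) = 33 \left(-27 + \frac{3 \sqrt{28323399746}}{347}\right) = -891 + \frac{99 \sqrt{28323399746}}{347}$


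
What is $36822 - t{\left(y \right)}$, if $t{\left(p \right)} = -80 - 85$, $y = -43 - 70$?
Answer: $36987$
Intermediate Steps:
$y = -113$ ($y = -43 - 70 = -113$)
$t{\left(p \right)} = -165$
$36822 - t{\left(y \right)} = 36822 - -165 = 36822 + 165 = 36987$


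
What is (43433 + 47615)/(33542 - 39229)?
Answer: -91048/5687 ≈ -16.010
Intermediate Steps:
(43433 + 47615)/(33542 - 39229) = 91048/(-5687) = 91048*(-1/5687) = -91048/5687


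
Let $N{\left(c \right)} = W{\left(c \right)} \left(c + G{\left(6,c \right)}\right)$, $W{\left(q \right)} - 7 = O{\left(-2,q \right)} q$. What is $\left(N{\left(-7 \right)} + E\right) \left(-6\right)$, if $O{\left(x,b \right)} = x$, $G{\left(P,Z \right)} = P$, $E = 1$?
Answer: $120$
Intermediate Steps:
$W{\left(q \right)} = 7 - 2 q$
$N{\left(c \right)} = \left(6 + c\right) \left(7 - 2 c\right)$ ($N{\left(c \right)} = \left(7 - 2 c\right) \left(c + 6\right) = \left(7 - 2 c\right) \left(6 + c\right) = \left(6 + c\right) \left(7 - 2 c\right)$)
$\left(N{\left(-7 \right)} + E\right) \left(-6\right) = \left(\left(6 - 7\right) \left(7 - -14\right) + 1\right) \left(-6\right) = \left(- (7 + 14) + 1\right) \left(-6\right) = \left(\left(-1\right) 21 + 1\right) \left(-6\right) = \left(-21 + 1\right) \left(-6\right) = \left(-20\right) \left(-6\right) = 120$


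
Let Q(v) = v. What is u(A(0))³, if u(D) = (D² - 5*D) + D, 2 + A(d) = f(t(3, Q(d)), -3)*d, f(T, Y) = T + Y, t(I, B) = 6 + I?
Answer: 1728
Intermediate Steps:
A(d) = -2 + 6*d (A(d) = -2 + ((6 + 3) - 3)*d = -2 + (9 - 3)*d = -2 + 6*d)
u(D) = D² - 4*D
u(A(0))³ = ((-2 + 6*0)*(-4 + (-2 + 6*0)))³ = ((-2 + 0)*(-4 + (-2 + 0)))³ = (-2*(-4 - 2))³ = (-2*(-6))³ = 12³ = 1728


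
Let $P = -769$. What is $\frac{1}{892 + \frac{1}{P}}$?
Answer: $\frac{769}{685947} \approx 0.0011211$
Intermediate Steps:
$\frac{1}{892 + \frac{1}{P}} = \frac{1}{892 + \frac{1}{-769}} = \frac{1}{892 - \frac{1}{769}} = \frac{1}{\frac{685947}{769}} = \frac{769}{685947}$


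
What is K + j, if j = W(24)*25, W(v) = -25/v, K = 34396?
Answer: 824879/24 ≈ 34370.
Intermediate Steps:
j = -625/24 (j = -25/24*25 = -625/24 ≈ -26.042)
K + j = 34396 - 625/24 = 824879/24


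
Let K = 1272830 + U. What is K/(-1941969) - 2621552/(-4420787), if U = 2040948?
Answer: -9558533987398/8585031309603 ≈ -1.1134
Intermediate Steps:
K = 3313778 (K = 1272830 + 2040948 = 3313778)
K/(-1941969) - 2621552/(-4420787) = 3313778/(-1941969) - 2621552/(-4420787) = 3313778*(-1/1941969) - 2621552*(-1/4420787) = -3313778/1941969 + 2621552/4420787 = -9558533987398/8585031309603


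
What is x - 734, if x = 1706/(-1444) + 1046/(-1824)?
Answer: -12749161/17328 ≈ -735.75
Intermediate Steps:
x = -30409/17328 (x = 1706*(-1/1444) + 1046*(-1/1824) = -853/722 - 523/912 = -30409/17328 ≈ -1.7549)
x - 734 = -30409/17328 - 734 = -12749161/17328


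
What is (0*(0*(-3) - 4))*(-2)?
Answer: 0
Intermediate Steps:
(0*(0*(-3) - 4))*(-2) = (0*(0 - 4))*(-2) = (0*(-4))*(-2) = 0*(-2) = 0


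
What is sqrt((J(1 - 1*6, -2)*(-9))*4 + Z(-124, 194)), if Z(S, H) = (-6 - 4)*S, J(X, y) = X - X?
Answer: 2*sqrt(310) ≈ 35.214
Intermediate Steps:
J(X, y) = 0
Z(S, H) = -10*S
sqrt((J(1 - 1*6, -2)*(-9))*4 + Z(-124, 194)) = sqrt((0*(-9))*4 - 10*(-124)) = sqrt(0*4 + 1240) = sqrt(0 + 1240) = sqrt(1240) = 2*sqrt(310)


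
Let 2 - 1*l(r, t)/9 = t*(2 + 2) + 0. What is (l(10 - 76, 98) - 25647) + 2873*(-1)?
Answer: -32030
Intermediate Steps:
l(r, t) = 18 - 36*t (l(r, t) = 18 - 9*(t*(2 + 2) + 0) = 18 - 9*(t*4 + 0) = 18 - 9*(4*t + 0) = 18 - 36*t)
(l(10 - 76, 98) - 25647) + 2873*(-1) = ((18 - 36*98) - 25647) + 2873*(-1) = ((18 - 3528) - 25647) - 2873 = (-3510 - 25647) - 2873 = -29157 - 2873 = -32030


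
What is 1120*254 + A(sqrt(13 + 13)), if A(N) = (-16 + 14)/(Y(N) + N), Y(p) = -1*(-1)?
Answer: 7112002/25 - 2*sqrt(26)/25 ≈ 2.8448e+5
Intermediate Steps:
Y(p) = 1
A(N) = -2/(1 + N) (A(N) = (-16 + 14)/(1 + N) = -2/(1 + N))
1120*254 + A(sqrt(13 + 13)) = 1120*254 - 2/(1 + sqrt(13 + 13)) = 284480 - 2/(1 + sqrt(26))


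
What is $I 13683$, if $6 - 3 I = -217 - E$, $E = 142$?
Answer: $1664765$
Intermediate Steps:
$I = \frac{365}{3}$ ($I = 2 - \frac{-217 - 142}{3} = 2 - - \frac{359}{3} = 2 + \frac{359}{3} = \frac{365}{3} \approx 121.67$)
$I 13683 = \frac{365}{3} \cdot 13683 = 1664765$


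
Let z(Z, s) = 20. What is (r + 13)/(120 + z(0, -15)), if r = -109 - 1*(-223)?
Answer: 127/140 ≈ 0.90714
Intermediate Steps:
r = 114 (r = -109 + 223 = 114)
(r + 13)/(120 + z(0, -15)) = (114 + 13)/(120 + 20) = 127/140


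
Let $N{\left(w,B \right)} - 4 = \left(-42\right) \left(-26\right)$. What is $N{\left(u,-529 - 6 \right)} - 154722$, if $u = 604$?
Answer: $-153626$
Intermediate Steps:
$N{\left(w,B \right)} = 1096$ ($N{\left(w,B \right)} = 4 - -1092 = 4 + 1092 = 1096$)
$N{\left(u,-529 - 6 \right)} - 154722 = 1096 - 154722 = -153626$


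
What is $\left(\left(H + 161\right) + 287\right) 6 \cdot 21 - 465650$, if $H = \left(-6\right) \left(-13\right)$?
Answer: $-399374$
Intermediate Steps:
$H = 78$
$\left(\left(H + 161\right) + 287\right) 6 \cdot 21 - 465650 = \left(\left(78 + 161\right) + 287\right) 6 \cdot 21 - 465650 = \left(239 + 287\right) 126 - 465650 = 526 \cdot 126 - 465650 = 66276 - 465650 = -399374$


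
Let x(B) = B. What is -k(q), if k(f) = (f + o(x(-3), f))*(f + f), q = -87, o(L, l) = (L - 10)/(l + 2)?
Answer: -1284468/85 ≈ -15111.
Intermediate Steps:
o(L, l) = (-10 + L)/(2 + l)
k(f) = 2*f*(f - 13/(2 + f)) (k(f) = (f + (-10 - 3)/(2 + f))*(f + f) = (f - 13/(2 + f))*(2*f) = 2*f*(f - 13/(2 + f)))
-k(q) = -2*(-87)*(-13 - 87*(2 - 87))/(2 - 87) = -2*(-87)*(-13 - 87*(-85))/(-85) = -2*(-87)*(-1)*(-13 + 7395)/85 = -2*(-87)*(-1)*7382/85 = -1*1284468/85 = -1284468/85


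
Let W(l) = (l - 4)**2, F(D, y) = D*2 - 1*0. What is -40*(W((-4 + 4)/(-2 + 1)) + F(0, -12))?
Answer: -640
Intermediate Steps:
F(D, y) = 2*D (F(D, y) = 2*D + 0 = 2*D)
W(l) = (-4 + l)**2
-40*(W((-4 + 4)/(-2 + 1)) + F(0, -12)) = -40*((-4 + (-4 + 4)/(-2 + 1))**2 + 2*0) = -40*((-4 + 0/(-1))**2 + 0) = -40*((-4 + 0*(-1))**2 + 0) = -40*((-4 + 0)**2 + 0) = -40*((-4)**2 + 0) = -40*(16 + 0) = -40*16 = -640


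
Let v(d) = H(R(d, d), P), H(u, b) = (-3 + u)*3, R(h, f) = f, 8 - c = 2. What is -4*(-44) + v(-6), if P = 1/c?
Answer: 149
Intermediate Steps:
c = 6 (c = 8 - 1*2 = 8 - 2 = 6)
P = ⅙ (P = 1/6 = ⅙ ≈ 0.16667)
H(u, b) = -9 + 3*u
v(d) = -9 + 3*d
-4*(-44) + v(-6) = -4*(-44) + (-9 + 3*(-6)) = 176 + (-9 - 18) = 176 - 27 = 149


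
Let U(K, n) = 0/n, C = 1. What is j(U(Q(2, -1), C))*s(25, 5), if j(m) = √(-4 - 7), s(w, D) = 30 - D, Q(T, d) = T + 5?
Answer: 25*I*√11 ≈ 82.916*I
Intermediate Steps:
Q(T, d) = 5 + T
U(K, n) = 0
j(m) = I*√11 (j(m) = √(-11) = I*√11)
j(U(Q(2, -1), C))*s(25, 5) = (I*√11)*(30 - 1*5) = (I*√11)*(30 - 5) = (I*√11)*25 = 25*I*√11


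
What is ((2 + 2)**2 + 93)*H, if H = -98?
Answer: -10682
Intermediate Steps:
((2 + 2)**2 + 93)*H = ((2 + 2)**2 + 93)*(-98) = (4**2 + 93)*(-98) = (16 + 93)*(-98) = 109*(-98) = -10682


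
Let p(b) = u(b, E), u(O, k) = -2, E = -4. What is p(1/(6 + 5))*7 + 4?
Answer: -10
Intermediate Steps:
p(b) = -2
p(1/(6 + 5))*7 + 4 = -2*7 + 4 = -14 + 4 = -10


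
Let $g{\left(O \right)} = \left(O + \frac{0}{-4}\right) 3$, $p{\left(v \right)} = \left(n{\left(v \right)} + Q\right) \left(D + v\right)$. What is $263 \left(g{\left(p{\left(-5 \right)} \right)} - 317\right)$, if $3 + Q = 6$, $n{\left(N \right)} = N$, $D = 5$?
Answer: $-83371$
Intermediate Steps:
$Q = 3$ ($Q = -3 + 6 = 3$)
$p{\left(v \right)} = \left(3 + v\right) \left(5 + v\right)$ ($p{\left(v \right)} = \left(v + 3\right) \left(5 + v\right) = \left(3 + v\right) \left(5 + v\right)$)
$g{\left(O \right)} = 3 O$ ($g{\left(O \right)} = \left(O + 0 \left(- \frac{1}{4}\right)\right) 3 = \left(O + 0\right) 3 = O 3 = 3 O$)
$263 \left(g{\left(p{\left(-5 \right)} \right)} - 317\right) = 263 \left(3 \left(15 + \left(-5\right)^{2} + 8 \left(-5\right)\right) - 317\right) = 263 \left(3 \left(15 + 25 - 40\right) - 317\right) = 263 \left(3 \cdot 0 - 317\right) = 263 \left(0 - 317\right) = 263 \left(-317\right) = -83371$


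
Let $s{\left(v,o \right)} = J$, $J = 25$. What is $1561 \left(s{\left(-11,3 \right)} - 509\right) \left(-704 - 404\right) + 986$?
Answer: $837121578$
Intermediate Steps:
$s{\left(v,o \right)} = 25$
$1561 \left(s{\left(-11,3 \right)} - 509\right) \left(-704 - 404\right) + 986 = 1561 \left(25 - 509\right) \left(-704 - 404\right) + 986 = 1561 \left(\left(-484\right) \left(-1108\right)\right) + 986 = 1561 \cdot 536272 + 986 = 837120592 + 986 = 837121578$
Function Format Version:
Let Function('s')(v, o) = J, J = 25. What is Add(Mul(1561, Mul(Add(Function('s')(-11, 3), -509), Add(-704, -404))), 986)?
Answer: 837121578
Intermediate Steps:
Function('s')(v, o) = 25
Add(Mul(1561, Mul(Add(Function('s')(-11, 3), -509), Add(-704, -404))), 986) = Add(Mul(1561, Mul(Add(25, -509), Add(-704, -404))), 986) = Add(Mul(1561, Mul(-484, -1108)), 986) = Add(Mul(1561, 536272), 986) = Add(837120592, 986) = 837121578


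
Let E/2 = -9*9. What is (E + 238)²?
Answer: 5776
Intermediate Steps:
E = -162 (E = 2*(-9*9) = 2*(-81) = -162)
(E + 238)² = (-162 + 238)² = 76² = 5776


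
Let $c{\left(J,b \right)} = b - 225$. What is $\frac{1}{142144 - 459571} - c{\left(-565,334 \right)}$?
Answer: $- \frac{34599544}{317427} \approx -109.0$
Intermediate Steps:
$c{\left(J,b \right)} = -225 + b$
$\frac{1}{142144 - 459571} - c{\left(-565,334 \right)} = \frac{1}{142144 - 459571} - \left(-225 + 334\right) = \frac{1}{-317427} - 109 = - \frac{1}{317427} - 109 = - \frac{34599544}{317427}$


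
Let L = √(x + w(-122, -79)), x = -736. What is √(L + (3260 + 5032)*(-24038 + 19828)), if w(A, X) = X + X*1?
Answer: √(-34909320 + I*√894) ≈ 0.e-3 + 5908.4*I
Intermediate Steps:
w(A, X) = 2*X (w(A, X) = X + X = 2*X)
L = I*√894 (L = √(-736 + 2*(-79)) = √(-736 - 158) = √(-894) = I*√894 ≈ 29.9*I)
√(L + (3260 + 5032)*(-24038 + 19828)) = √(I*√894 + (3260 + 5032)*(-24038 + 19828)) = √(I*√894 + 8292*(-4210)) = √(I*√894 - 34909320) = √(-34909320 + I*√894)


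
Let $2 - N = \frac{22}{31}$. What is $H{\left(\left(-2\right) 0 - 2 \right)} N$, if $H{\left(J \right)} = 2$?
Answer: $\frac{80}{31} \approx 2.5806$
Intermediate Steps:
$N = \frac{40}{31}$ ($N = 2 - \frac{22}{31} = \frac{40}{31} \approx 1.2903$)
$H{\left(\left(-2\right) 0 - 2 \right)} N = 2 \cdot \frac{40}{31} = \frac{80}{31}$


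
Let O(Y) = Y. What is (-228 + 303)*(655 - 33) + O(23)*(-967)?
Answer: 24409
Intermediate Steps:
(-228 + 303)*(655 - 33) + O(23)*(-967) = (-228 + 303)*(655 - 33) + 23*(-967) = 75*622 - 22241 = 46650 - 22241 = 24409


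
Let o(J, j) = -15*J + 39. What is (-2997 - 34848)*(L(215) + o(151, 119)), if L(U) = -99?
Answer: 87989625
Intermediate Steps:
o(J, j) = 39 - 15*J
(-2997 - 34848)*(L(215) + o(151, 119)) = (-2997 - 34848)*(-99 + (39 - 15*151)) = -37845*(-99 + (39 - 2265)) = -37845*(-99 - 2226) = -37845*(-2325) = 87989625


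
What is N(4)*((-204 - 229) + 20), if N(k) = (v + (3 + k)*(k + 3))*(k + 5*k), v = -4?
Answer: -446040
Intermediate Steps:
N(k) = 6*k*(-4 + (3 + k)²) (N(k) = (-4 + (3 + k)*(k + 3))*(k + 5*k) = (-4 + (3 + k)*(3 + k))*(6*k) = (-4 + (3 + k)²)*(6*k) = 6*k*(-4 + (3 + k)²))
N(4)*((-204 - 229) + 20) = (6*4*(-4 + (3 + 4)²))*((-204 - 229) + 20) = (6*4*(-4 + 7²))*(-433 + 20) = (6*4*(-4 + 49))*(-413) = (6*4*45)*(-413) = 1080*(-413) = -446040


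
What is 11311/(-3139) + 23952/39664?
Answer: -23340886/7781581 ≈ -2.9995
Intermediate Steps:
11311/(-3139) + 23952/39664 = 11311*(-1/3139) + 23952*(1/39664) = -11311/3139 + 1497/2479 = -23340886/7781581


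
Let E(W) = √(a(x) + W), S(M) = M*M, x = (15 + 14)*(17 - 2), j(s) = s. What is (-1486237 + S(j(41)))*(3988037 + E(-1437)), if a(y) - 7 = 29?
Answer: -5920464256572 - 1484556*I*√1401 ≈ -5.9205e+12 - 5.5567e+7*I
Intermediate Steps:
x = 435 (x = 29*15 = 435)
S(M) = M²
a(y) = 36 (a(y) = 7 + 29 = 36)
E(W) = √(36 + W)
(-1486237 + S(j(41)))*(3988037 + E(-1437)) = (-1486237 + 41²)*(3988037 + √(36 - 1437)) = (-1486237 + 1681)*(3988037 + √(-1401)) = -1484556*(3988037 + I*√1401) = -5920464256572 - 1484556*I*√1401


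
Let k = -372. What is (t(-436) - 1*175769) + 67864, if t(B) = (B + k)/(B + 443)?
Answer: -756143/7 ≈ -1.0802e+5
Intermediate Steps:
t(B) = (-372 + B)/(443 + B) (t(B) = (B - 372)/(B + 443) = (-372 + B)/(443 + B))
(t(-436) - 1*175769) + 67864 = ((-372 - 436)/(443 - 436) - 1*175769) + 67864 = (-808/7 - 175769) + 67864 = -1231191/7 + 67864 = -756143/7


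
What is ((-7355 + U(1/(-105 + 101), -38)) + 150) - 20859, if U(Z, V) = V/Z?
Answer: -27912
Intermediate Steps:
((-7355 + U(1/(-105 + 101), -38)) + 150) - 20859 = ((-7355 - 38/(1/(-105 + 101))) + 150) - 20859 = ((-7355 - 38/(1/(-4))) + 150) - 20859 = ((-7355 - 38/(-1/4)) + 150) - 20859 = ((-7355 - 38*(-4)) + 150) - 20859 = ((-7355 + 152) + 150) - 20859 = (-7203 + 150) - 20859 = -7053 - 20859 = -27912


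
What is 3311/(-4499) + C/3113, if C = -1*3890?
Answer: -2528023/1273217 ≈ -1.9855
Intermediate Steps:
C = -3890
3311/(-4499) + C/3113 = 3311/(-4499) - 3890/3113 = 3311*(-1/4499) - 3890*1/3113 = -301/409 - 3890/3113 = -2528023/1273217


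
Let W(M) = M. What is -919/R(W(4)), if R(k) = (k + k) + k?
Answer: -919/12 ≈ -76.583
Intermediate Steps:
R(k) = 3*k (R(k) = 2*k + k = 3*k)
-919/R(W(4)) = -919/(3*4) = -919/12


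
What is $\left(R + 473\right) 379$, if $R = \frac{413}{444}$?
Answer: $\frac{79751075}{444} \approx 1.7962 \cdot 10^{5}$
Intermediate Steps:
$R = \frac{413}{444}$ ($R = 413 \cdot \frac{1}{444} = \frac{413}{444} \approx 0.93018$)
$\left(R + 473\right) 379 = \left(\frac{413}{444} + 473\right) 379 = \frac{210425}{444} \cdot 379 = \frac{79751075}{444}$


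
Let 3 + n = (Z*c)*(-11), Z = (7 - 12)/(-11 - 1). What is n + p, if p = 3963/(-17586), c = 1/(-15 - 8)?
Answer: -815987/269652 ≈ -3.0261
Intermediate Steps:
Z = 5/12 (Z = -5/(-12) = -5*(-1/12) = 5/12 ≈ 0.41667)
c = -1/23 (c = 1/(-23) = -1/23 ≈ -0.043478)
p = -1321/5862 (p = 3963*(-1/17586) = -1321/5862 ≈ -0.22535)
n = -773/276 (n = -3 + ((5/12)*(-1/23))*(-11) = -3 - 5/276*(-11) = -3 + 55/276 = -773/276 ≈ -2.8007)
n + p = -773/276 - 1321/5862 = -815987/269652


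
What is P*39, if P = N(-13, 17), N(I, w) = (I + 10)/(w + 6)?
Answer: -117/23 ≈ -5.0870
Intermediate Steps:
N(I, w) = (10 + I)/(6 + w)
P = -3/23 (P = (10 - 13)/(6 + 17) = -3/23 ≈ -0.13043)
P*39 = -3/23*39 = -117/23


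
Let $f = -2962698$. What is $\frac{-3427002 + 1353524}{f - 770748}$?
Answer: $\frac{1036739}{1866723} \approx 0.55538$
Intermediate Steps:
$\frac{-3427002 + 1353524}{f - 770748} = \frac{-3427002 + 1353524}{-2962698 - 770748} = - \frac{2073478}{-3733446} = \left(-2073478\right) \left(- \frac{1}{3733446}\right) = \frac{1036739}{1866723}$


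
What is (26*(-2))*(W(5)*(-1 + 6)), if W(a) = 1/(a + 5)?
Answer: -26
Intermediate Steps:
W(a) = 1/(5 + a)
(26*(-2))*(W(5)*(-1 + 6)) = (26*(-2))*((-1 + 6)/(5 + 5)) = -52*5/10 = -26*5/5 = -52*½ = -26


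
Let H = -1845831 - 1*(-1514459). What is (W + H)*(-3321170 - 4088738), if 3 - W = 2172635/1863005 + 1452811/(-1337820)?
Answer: 27817226204116254078763/11328933405 ≈ 2.4554e+12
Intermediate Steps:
H = -331372 (H = -1845831 + 1514459 = -331372)
W = 1455419129731/498473069820 (W = 3 - (2172635/1863005 + 1452811/(-1337820)) = 3 - (2172635*(1/1863005) + 1452811*(-1/1337820)) = 3 - (434527/372601 - 1452811/1337820) = 3 - 1*40000079729/498473069820 = 3 - 40000079729/498473069820 = 1455419129731/498473069820 ≈ 2.9198)
(W + H)*(-3321170 - 4088738) = (1455419129731/498473069820 - 331372)*(-3321170 - 4088738) = -165178562673263309/498473069820*(-7409908) = 27817226204116254078763/11328933405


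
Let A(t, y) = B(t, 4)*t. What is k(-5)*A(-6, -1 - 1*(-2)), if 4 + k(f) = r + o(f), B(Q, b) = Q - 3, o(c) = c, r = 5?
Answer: -216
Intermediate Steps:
B(Q, b) = -3 + Q
A(t, y) = t*(-3 + t) (A(t, y) = (-3 + t)*t = t*(-3 + t))
k(f) = 1 + f (k(f) = -4 + (5 + f) = 1 + f)
k(-5)*A(-6, -1 - 1*(-2)) = (1 - 5)*(-6*(-3 - 6)) = -(-24)*(-9) = -4*54 = -216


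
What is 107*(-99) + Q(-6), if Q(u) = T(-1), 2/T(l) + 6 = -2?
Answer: -42373/4 ≈ -10593.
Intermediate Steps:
T(l) = -¼ (T(l) = 2/(-6 - 2) = 2/(-8) = 2*(-⅛) = -¼)
Q(u) = -¼
107*(-99) + Q(-6) = 107*(-99) - ¼ = -10593 - ¼ = -42373/4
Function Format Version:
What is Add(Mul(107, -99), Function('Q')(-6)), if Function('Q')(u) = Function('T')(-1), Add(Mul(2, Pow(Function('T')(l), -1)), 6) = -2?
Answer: Rational(-42373, 4) ≈ -10593.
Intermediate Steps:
Function('T')(l) = Rational(-1, 4) (Function('T')(l) = Mul(2, Pow(Add(-6, -2), -1)) = Mul(2, Pow(-8, -1)) = Mul(2, Rational(-1, 8)) = Rational(-1, 4))
Function('Q')(u) = Rational(-1, 4)
Add(Mul(107, -99), Function('Q')(-6)) = Add(Mul(107, -99), Rational(-1, 4)) = Add(-10593, Rational(-1, 4)) = Rational(-42373, 4)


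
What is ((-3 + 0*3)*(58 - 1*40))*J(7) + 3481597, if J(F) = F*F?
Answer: 3478951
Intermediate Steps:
J(F) = F**2
((-3 + 0*3)*(58 - 1*40))*J(7) + 3481597 = ((-3 + 0*3)*(58 - 1*40))*7**2 + 3481597 = ((-3 + 0)*(58 - 40))*49 + 3481597 = -3*18*49 + 3481597 = -54*49 + 3481597 = -2646 + 3481597 = 3478951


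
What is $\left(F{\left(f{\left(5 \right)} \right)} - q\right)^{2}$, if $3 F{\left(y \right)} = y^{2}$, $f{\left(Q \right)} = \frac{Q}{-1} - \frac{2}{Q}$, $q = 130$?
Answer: $\frac{9042049}{625} \approx 14467.0$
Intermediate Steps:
$f{\left(Q \right)} = - Q - \frac{2}{Q}$ ($f{\left(Q \right)} = Q \left(-1\right) - \frac{2}{Q} = - Q - \frac{2}{Q}$)
$F{\left(y \right)} = \frac{y^{2}}{3}$
$\left(F{\left(f{\left(5 \right)} \right)} - q\right)^{2} = \left(\frac{\left(\left(-1\right) 5 - \frac{2}{5}\right)^{2}}{3} - 130\right)^{2} = \left(\frac{\left(-5 - \frac{2}{5}\right)^{2}}{3} - 130\right)^{2} = \left(\frac{\left(- \frac{27}{5}\right)^{2}}{3} - 130\right)^{2} = \left(\frac{1}{3} \cdot \frac{729}{25} - 130\right)^{2} = \left(\frac{243}{25} - 130\right)^{2} = \left(- \frac{3007}{25}\right)^{2} = \frac{9042049}{625}$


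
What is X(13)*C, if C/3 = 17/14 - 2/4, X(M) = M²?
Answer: 2535/7 ≈ 362.14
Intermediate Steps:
C = 15/7 (C = 3*(17/14 - 2/4) = 3*(17*(1/14) - 2*¼) = 3*(17/14 - ½) = 3*(5/7) = 15/7 ≈ 2.1429)
X(13)*C = 13²*(15/7) = 169*(15/7) = 2535/7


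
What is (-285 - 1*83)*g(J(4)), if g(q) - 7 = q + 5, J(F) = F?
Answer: -5888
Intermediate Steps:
g(q) = 12 + q (g(q) = 7 + (q + 5) = 7 + (5 + q) = 12 + q)
(-285 - 1*83)*g(J(4)) = (-285 - 1*83)*(12 + 4) = (-285 - 83)*16 = -368*16 = -5888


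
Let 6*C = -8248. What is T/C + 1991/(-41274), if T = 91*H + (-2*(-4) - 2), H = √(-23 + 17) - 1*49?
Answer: 271584241/85106988 - 273*I*√6/4124 ≈ 3.1911 - 0.16215*I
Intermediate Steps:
C = -4124/3 (C = (⅙)*(-8248) = -4124/3 ≈ -1374.7)
H = -49 + I*√6 (H = √(-6) - 49 = I*√6 - 49 = -49 + I*√6 ≈ -49.0 + 2.4495*I)
T = -4453 + 91*I*√6 (T = 91*(-49 + I*√6) + (-2*(-4) - 2) = (-4459 + 91*I*√6) + (8 - 2) = (-4459 + 91*I*√6) + 6 = -4453 + 91*I*√6 ≈ -4453.0 + 222.9*I)
T/C + 1991/(-41274) = (-4453 + 91*I*√6)/(-4124/3) + 1991/(-41274) = (-4453 + 91*I*√6)*(-3/4124) + 1991*(-1/41274) = (13359/4124 - 273*I*√6/4124) - 1991/41274 = 271584241/85106988 - 273*I*√6/4124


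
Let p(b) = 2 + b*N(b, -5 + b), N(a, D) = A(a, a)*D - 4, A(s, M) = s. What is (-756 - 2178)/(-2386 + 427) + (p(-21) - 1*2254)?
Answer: -8902024/653 ≈ -13633.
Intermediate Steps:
N(a, D) = -4 + D*a (N(a, D) = a*D - 4 = D*a - 4 = -4 + D*a)
p(b) = 2 + b*(-4 + b*(-5 + b)) (p(b) = 2 + b*(-4 + (-5 + b)*b) = 2 + b*(-4 + b*(-5 + b)))
(-756 - 2178)/(-2386 + 427) + (p(-21) - 1*2254) = (-756 - 2178)/(-2386 + 427) + ((2 - 21*(-4 - 21*(-5 - 21))) - 1*2254) = -2934/(-1959) + ((2 - 21*(-4 - 21*(-26))) - 2254) = -2934*(-1/1959) + ((2 - 21*(-4 + 546)) - 2254) = 978/653 + ((2 - 21*542) - 2254) = 978/653 + ((2 - 11382) - 2254) = 978/653 + (-11380 - 2254) = 978/653 - 13634 = -8902024/653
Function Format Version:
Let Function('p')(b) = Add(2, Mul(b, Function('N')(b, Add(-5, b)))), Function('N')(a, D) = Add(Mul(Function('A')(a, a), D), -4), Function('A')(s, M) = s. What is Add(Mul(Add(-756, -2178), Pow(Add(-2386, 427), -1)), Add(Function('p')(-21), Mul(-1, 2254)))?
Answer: Rational(-8902024, 653) ≈ -13633.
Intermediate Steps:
Function('N')(a, D) = Add(-4, Mul(D, a)) (Function('N')(a, D) = Add(Mul(a, D), -4) = Add(Mul(D, a), -4) = Add(-4, Mul(D, a)))
Function('p')(b) = Add(2, Mul(b, Add(-4, Mul(b, Add(-5, b))))) (Function('p')(b) = Add(2, Mul(b, Add(-4, Mul(Add(-5, b), b)))) = Add(2, Mul(b, Add(-4, Mul(b, Add(-5, b))))))
Add(Mul(Add(-756, -2178), Pow(Add(-2386, 427), -1)), Add(Function('p')(-21), Mul(-1, 2254))) = Add(Mul(Add(-756, -2178), Pow(Add(-2386, 427), -1)), Add(Add(2, Mul(-21, Add(-4, Mul(-21, Add(-5, -21))))), Mul(-1, 2254))) = Add(Mul(-2934, Pow(-1959, -1)), Add(Add(2, Mul(-21, Add(-4, Mul(-21, -26)))), -2254)) = Add(Mul(-2934, Rational(-1, 1959)), Add(Add(2, Mul(-21, Add(-4, 546))), -2254)) = Add(Rational(978, 653), Add(Add(2, Mul(-21, 542)), -2254)) = Add(Rational(978, 653), Add(Add(2, -11382), -2254)) = Add(Rational(978, 653), Add(-11380, -2254)) = Add(Rational(978, 653), -13634) = Rational(-8902024, 653)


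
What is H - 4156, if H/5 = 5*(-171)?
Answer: -8431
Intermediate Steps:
H = -4275 (H = 5*(5*(-171)) = 5*(-855) = -4275)
H - 4156 = -4275 - 4156 = -8431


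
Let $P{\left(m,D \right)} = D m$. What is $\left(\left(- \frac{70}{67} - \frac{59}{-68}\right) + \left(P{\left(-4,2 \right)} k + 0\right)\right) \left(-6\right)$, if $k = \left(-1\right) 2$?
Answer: $- \frac{216267}{2278} \approx -94.937$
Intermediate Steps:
$k = -2$
$\left(\left(- \frac{70}{67} - \frac{59}{-68}\right) + \left(P{\left(-4,2 \right)} k + 0\right)\right) \left(-6\right) = \left(\left(- \frac{70}{67} - \frac{59}{-68}\right) + \left(2 \left(-4\right) \left(-2\right) + 0\right)\right) \left(-6\right) = \left(\left(\left(-70\right) \frac{1}{67} - - \frac{59}{68}\right) + \left(\left(-8\right) \left(-2\right) + 0\right)\right) \left(-6\right) = \left(\left(- \frac{70}{67} + \frac{59}{68}\right) + \left(16 + 0\right)\right) \left(-6\right) = \left(- \frac{807}{4556} + 16\right) \left(-6\right) = \frac{72089}{4556} \left(-6\right) = - \frac{216267}{2278}$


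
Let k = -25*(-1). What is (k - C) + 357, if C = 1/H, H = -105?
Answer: 40111/105 ≈ 382.01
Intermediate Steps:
C = -1/105 (C = 1/(-105) = -1/105 ≈ -0.0095238)
k = 25
(k - C) + 357 = (25 - 1*(-1/105)) + 357 = (25 + 1/105) + 357 = 2626/105 + 357 = 40111/105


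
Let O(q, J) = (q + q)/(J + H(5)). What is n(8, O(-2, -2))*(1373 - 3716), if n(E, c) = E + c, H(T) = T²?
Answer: -421740/23 ≈ -18337.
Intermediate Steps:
O(q, J) = 2*q/(25 + J) (O(q, J) = (q + q)/(J + 5²) = (2*q)/(J + 25) = (2*q)/(25 + J) = 2*q/(25 + J))
n(8, O(-2, -2))*(1373 - 3716) = (8 + 2*(-2)/(25 - 2))*(1373 - 3716) = (8 + 2*(-2)/23)*(-2343) = (8 + 2*(-2)*(1/23))*(-2343) = (8 - 4/23)*(-2343) = (180/23)*(-2343) = -421740/23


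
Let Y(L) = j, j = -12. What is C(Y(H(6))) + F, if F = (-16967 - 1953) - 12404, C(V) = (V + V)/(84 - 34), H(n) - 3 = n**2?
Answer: -783112/25 ≈ -31324.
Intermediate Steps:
H(n) = 3 + n**2
Y(L) = -12
C(V) = V/25 (C(V) = (2*V)/50 = (2*V)*(1/50) = V/25)
F = -31324 (F = -18920 - 12404 = -31324)
C(Y(H(6))) + F = (1/25)*(-12) - 31324 = -12/25 - 31324 = -783112/25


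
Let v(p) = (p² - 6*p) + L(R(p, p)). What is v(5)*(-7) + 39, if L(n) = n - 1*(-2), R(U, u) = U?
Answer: 25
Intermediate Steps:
L(n) = 2 + n (L(n) = n + 2 = 2 + n)
v(p) = 2 + p² - 5*p (v(p) = (p² - 6*p) + (2 + p) = 2 + p² - 5*p)
v(5)*(-7) + 39 = (2 + 5² - 5*5)*(-7) + 39 = (2 + 25 - 25)*(-7) + 39 = 2*(-7) + 39 = -14 + 39 = 25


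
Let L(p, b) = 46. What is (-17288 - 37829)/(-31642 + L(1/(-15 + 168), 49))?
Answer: 55117/31596 ≈ 1.7444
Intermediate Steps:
(-17288 - 37829)/(-31642 + L(1/(-15 + 168), 49)) = (-17288 - 37829)/(-31642 + 46) = -55117/(-31596) = -55117*(-1/31596) = 55117/31596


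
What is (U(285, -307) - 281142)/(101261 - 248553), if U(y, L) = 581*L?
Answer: 459509/147292 ≈ 3.1197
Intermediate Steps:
(U(285, -307) - 281142)/(101261 - 248553) = (581*(-307) - 281142)/(101261 - 248553) = (-178367 - 281142)/(-147292) = -459509*(-1/147292) = 459509/147292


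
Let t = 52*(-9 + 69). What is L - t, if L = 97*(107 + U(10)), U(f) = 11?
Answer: 8326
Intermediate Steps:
t = 3120 (t = 52*60 = 3120)
L = 11446 (L = 97*(107 + 11) = 97*118 = 11446)
L - t = 11446 - 1*3120 = 11446 - 3120 = 8326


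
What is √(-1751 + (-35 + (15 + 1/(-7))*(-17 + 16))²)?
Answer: √36002/7 ≈ 27.106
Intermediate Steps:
√(-1751 + (-35 + (15 + 1/(-7))*(-17 + 16))²) = √(-1751 + (-35 + (15 - ⅐)*(-1))²) = √(-1751 + (-35 + (104/7)*(-1))²) = √(-1751 + (-35 - 104/7)²) = √(-1751 + (-349/7)²) = √(-1751 + 121801/49) = √(36002/49) = √36002/7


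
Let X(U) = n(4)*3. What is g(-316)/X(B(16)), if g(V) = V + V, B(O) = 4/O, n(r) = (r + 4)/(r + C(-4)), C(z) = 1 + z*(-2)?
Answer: -1027/3 ≈ -342.33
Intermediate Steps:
C(z) = 1 - 2*z
n(r) = (4 + r)/(9 + r) (n(r) = (r + 4)/(r + (1 - 2*(-4))) = (4 + r)/(r + (1 + 8)) = (4 + r)/(r + 9) = (4 + r)/(9 + r))
X(U) = 24/13 (X(U) = ((4 + 4)/(9 + 4))*3 = (8/13)*3 = 24/13)
g(V) = 2*V
g(-316)/X(B(16)) = (2*(-316))/(24/13) = -632*13/24 = -1027/3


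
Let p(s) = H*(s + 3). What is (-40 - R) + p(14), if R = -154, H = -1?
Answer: 97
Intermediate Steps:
p(s) = -3 - s (p(s) = -(s + 3) = -(3 + s) = -3 - s)
(-40 - R) + p(14) = (-40 - 1*(-154)) + (-3 - 1*14) = (-40 + 154) + (-3 - 14) = 114 - 17 = 97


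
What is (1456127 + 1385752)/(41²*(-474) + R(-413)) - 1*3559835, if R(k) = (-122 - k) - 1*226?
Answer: -2836226621594/796729 ≈ -3.5598e+6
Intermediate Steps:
R(k) = -348 - k (R(k) = (-122 - k) - 226 = -348 - k)
(1456127 + 1385752)/(41²*(-474) + R(-413)) - 1*3559835 = (1456127 + 1385752)/(41²*(-474) + (-348 - 1*(-413))) - 1*3559835 = 2841879/(1681*(-474) + (-348 + 413)) - 3559835 = 2841879/(-796794 + 65) - 3559835 = 2841879/(-796729) - 3559835 = 2841879*(-1/796729) - 3559835 = -2841879/796729 - 3559835 = -2836226621594/796729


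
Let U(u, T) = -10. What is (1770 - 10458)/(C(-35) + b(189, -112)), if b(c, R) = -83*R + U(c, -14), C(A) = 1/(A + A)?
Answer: -202720/216673 ≈ -0.93560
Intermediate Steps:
C(A) = 1/(2*A)
b(c, R) = -10 - 83*R (b(c, R) = -83*R - 10 = -10 - 83*R)
(1770 - 10458)/(C(-35) + b(189, -112)) = (1770 - 10458)/((½)/(-35) + (-10 - 83*(-112))) = -8688/((½)*(-1/35) + (-10 + 9296)) = -8688/(-1/70 + 9286) = -8688/650019/70 = -8688*70/650019 = -202720/216673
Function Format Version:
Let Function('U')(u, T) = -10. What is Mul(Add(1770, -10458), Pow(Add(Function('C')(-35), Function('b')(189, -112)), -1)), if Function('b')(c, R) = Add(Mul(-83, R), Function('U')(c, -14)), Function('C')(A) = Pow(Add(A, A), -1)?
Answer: Rational(-202720, 216673) ≈ -0.93560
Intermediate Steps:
Function('C')(A) = Mul(Rational(1, 2), Pow(A, -1)) (Function('C')(A) = Pow(Mul(2, A), -1) = Mul(Rational(1, 2), Pow(A, -1)))
Function('b')(c, R) = Add(-10, Mul(-83, R)) (Function('b')(c, R) = Add(Mul(-83, R), -10) = Add(-10, Mul(-83, R)))
Mul(Add(1770, -10458), Pow(Add(Function('C')(-35), Function('b')(189, -112)), -1)) = Mul(Add(1770, -10458), Pow(Add(Mul(Rational(1, 2), Pow(-35, -1)), Add(-10, Mul(-83, -112))), -1)) = Mul(-8688, Pow(Add(Mul(Rational(1, 2), Rational(-1, 35)), Add(-10, 9296)), -1)) = Mul(-8688, Pow(Add(Rational(-1, 70), 9286), -1)) = Mul(-8688, Pow(Rational(650019, 70), -1)) = Mul(-8688, Rational(70, 650019)) = Rational(-202720, 216673)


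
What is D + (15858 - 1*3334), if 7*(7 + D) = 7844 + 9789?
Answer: 15036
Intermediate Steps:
D = 2512 (D = -7 + (7844 + 9789)/7 = -7 + (1/7)*17633 = -7 + 2519 = 2512)
D + (15858 - 1*3334) = 2512 + (15858 - 1*3334) = 2512 + (15858 - 3334) = 2512 + 12524 = 15036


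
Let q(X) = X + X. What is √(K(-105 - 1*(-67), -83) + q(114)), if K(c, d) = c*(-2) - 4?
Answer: 10*√3 ≈ 17.320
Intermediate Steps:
K(c, d) = -4 - 2*c (K(c, d) = -2*c - 4 = -4 - 2*c)
q(X) = 2*X
√(K(-105 - 1*(-67), -83) + q(114)) = √((-4 - 2*(-105 - 1*(-67))) + 2*114) = √((-4 - 2*(-105 + 67)) + 228) = √((-4 - 2*(-38)) + 228) = √((-4 + 76) + 228) = √(72 + 228) = √300 = 10*√3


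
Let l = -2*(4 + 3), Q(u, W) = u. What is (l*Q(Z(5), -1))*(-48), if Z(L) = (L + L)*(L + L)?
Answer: 67200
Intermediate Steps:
Z(L) = 4*L² (Z(L) = (2*L)*(2*L) = 4*L²)
l = -14 (l = -2*7 = -14)
(l*Q(Z(5), -1))*(-48) = -56*5²*(-48) = -56*25*(-48) = -14*100*(-48) = -1400*(-48) = 67200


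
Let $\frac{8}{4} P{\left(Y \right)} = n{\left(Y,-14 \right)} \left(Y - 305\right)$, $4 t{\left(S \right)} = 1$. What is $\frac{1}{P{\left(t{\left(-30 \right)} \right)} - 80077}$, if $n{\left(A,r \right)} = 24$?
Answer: $- \frac{1}{83734} \approx -1.1943 \cdot 10^{-5}$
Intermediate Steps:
$t{\left(S \right)} = \frac{1}{4}$ ($t{\left(S \right)} = \frac{1}{4} \cdot 1 = \frac{1}{4}$)
$P{\left(Y \right)} = -3660 + 12 Y$ ($P{\left(Y \right)} = \frac{24 \left(Y - 305\right)}{2} = \frac{24 \left(-305 + Y\right)}{2} = \frac{-7320 + 24 Y}{2} = -3660 + 12 Y$)
$\frac{1}{P{\left(t{\left(-30 \right)} \right)} - 80077} = \frac{1}{\left(-3660 + 12 \cdot \frac{1}{4}\right) - 80077} = \frac{1}{\left(-3660 + 3\right) - 80077} = \frac{1}{-3657 - 80077} = \frac{1}{-83734} = - \frac{1}{83734}$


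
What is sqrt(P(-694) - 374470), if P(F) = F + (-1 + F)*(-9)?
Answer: I*sqrt(368909) ≈ 607.38*I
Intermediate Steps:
P(F) = 9 - 8*F (P(F) = F + (9 - 9*F) = 9 - 8*F)
sqrt(P(-694) - 374470) = sqrt((9 - 8*(-694)) - 374470) = sqrt((9 + 5552) - 374470) = sqrt(5561 - 374470) = sqrt(-368909) = I*sqrt(368909)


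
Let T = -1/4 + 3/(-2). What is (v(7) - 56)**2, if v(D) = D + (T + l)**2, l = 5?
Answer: 378225/256 ≈ 1477.4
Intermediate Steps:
T = -7/4 (T = -1*1/4 + 3*(-1/2) = -1/4 - 3/2 = -7/4 ≈ -1.7500)
v(D) = 169/16 + D (v(D) = D + (-7/4 + 5)**2 = D + (13/4)**2 = D + 169/16 = 169/16 + D)
(v(7) - 56)**2 = ((169/16 + 7) - 56)**2 = (281/16 - 56)**2 = (-615/16)**2 = 378225/256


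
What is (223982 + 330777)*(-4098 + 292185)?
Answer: 159818856033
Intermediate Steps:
(223982 + 330777)*(-4098 + 292185) = 554759*288087 = 159818856033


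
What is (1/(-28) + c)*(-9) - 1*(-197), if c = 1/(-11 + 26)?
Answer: 27541/140 ≈ 196.72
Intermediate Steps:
c = 1/15 ≈ 0.066667
(1/(-28) + c)*(-9) - 1*(-197) = (1/(-28) + 1/15)*(-9) - 1*(-197) = (-1/28 + 1/15)*(-9) + 197 = (13/420)*(-9) + 197 = -39/140 + 197 = 27541/140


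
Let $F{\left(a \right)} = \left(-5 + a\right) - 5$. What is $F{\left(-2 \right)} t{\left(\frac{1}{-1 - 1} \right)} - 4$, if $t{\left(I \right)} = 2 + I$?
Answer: $-22$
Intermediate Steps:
$F{\left(a \right)} = -10 + a$
$F{\left(-2 \right)} t{\left(\frac{1}{-1 - 1} \right)} - 4 = \left(-10 - 2\right) \left(2 + \frac{1}{-1 - 1}\right) - 4 = - 12 \left(2 + \frac{1}{-2}\right) - 4 = - 12 \left(2 - \frac{1}{2}\right) - 4 = \left(-12\right) \frac{3}{2} - 4 = -18 - 4 = -22$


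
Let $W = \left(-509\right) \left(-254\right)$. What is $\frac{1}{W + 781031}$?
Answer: $\frac{1}{910317} \approx 1.0985 \cdot 10^{-6}$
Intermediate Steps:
$W = 129286$
$\frac{1}{W + 781031} = \frac{1}{129286 + 781031} = \frac{1}{910317}$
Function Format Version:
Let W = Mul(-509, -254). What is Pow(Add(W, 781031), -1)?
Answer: Rational(1, 910317) ≈ 1.0985e-6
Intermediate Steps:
W = 129286
Pow(Add(W, 781031), -1) = Pow(Add(129286, 781031), -1) = Pow(910317, -1) = Rational(1, 910317)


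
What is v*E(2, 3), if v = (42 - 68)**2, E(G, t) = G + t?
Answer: 3380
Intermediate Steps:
v = 676 (v = (-26)**2 = 676)
v*E(2, 3) = 676*(2 + 3) = 676*5 = 3380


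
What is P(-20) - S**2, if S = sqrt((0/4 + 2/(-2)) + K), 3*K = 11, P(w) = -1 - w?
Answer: 49/3 ≈ 16.333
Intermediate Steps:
K = 11/3 (K = (1/3)*11 = 11/3 ≈ 3.6667)
S = 2*sqrt(6)/3 (S = sqrt((0/4 + 2/(-2)) + 11/3) = sqrt((0*(1/4) + 2*(-1/2)) + 11/3) = sqrt((0 - 1) + 11/3) = sqrt(-1 + 11/3) = sqrt(8/3) = 2*sqrt(6)/3 ≈ 1.6330)
P(-20) - S**2 = (-1 - 1*(-20)) - (2*sqrt(6)/3)**2 = (-1 + 20) - 1*8/3 = 19 - 8/3 = 49/3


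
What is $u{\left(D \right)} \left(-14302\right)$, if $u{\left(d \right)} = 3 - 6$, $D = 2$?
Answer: $42906$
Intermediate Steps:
$u{\left(d \right)} = -3$ ($u{\left(d \right)} = 3 - 6 = -3$)
$u{\left(D \right)} \left(-14302\right) = \left(-3\right) \left(-14302\right) = 42906$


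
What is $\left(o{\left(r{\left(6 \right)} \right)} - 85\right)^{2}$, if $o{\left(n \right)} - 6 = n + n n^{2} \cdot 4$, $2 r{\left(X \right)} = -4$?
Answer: $12769$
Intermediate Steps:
$r{\left(X \right)} = -2$ ($r{\left(X \right)} = \frac{1}{2} \left(-4\right) = -2$)
$o{\left(n \right)} = 6 + n + 4 n^{3}$ ($o{\left(n \right)} = 6 + \left(n + n n^{2} \cdot 4\right) = 6 + \left(n + n^{3} \cdot 4\right) = 6 + \left(n + 4 n^{3}\right) = 6 + n + 4 n^{3}$)
$\left(o{\left(r{\left(6 \right)} \right)} - 85\right)^{2} = \left(\left(6 - 2 + 4 \left(-2\right)^{3}\right) - 85\right)^{2} = \left(\left(6 - 2 + 4 \left(-8\right)\right) - 85\right)^{2} = \left(\left(6 - 2 - 32\right) - 85\right)^{2} = \left(-28 - 85\right)^{2} = \left(-113\right)^{2} = 12769$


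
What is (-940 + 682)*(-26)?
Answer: 6708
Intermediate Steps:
(-940 + 682)*(-26) = -258*(-26) = 6708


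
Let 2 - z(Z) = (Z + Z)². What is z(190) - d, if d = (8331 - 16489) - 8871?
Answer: -127369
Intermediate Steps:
z(Z) = 2 - 4*Z² (z(Z) = 2 - (Z + Z)² = 2 - (2*Z)² = 2 - 4*Z²)
d = -17029 (d = -8158 - 8871 = -17029)
z(190) - d = (2 - 4*190²) - 1*(-17029) = (2 - 4*36100) + 17029 = (2 - 144400) + 17029 = -144398 + 17029 = -127369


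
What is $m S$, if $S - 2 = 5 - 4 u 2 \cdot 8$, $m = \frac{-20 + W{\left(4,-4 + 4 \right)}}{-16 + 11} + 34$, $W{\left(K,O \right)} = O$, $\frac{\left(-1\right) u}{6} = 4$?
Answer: $291916$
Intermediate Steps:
$u = -24$ ($u = \left(-6\right) 4 = -24$)
$m = 38$ ($m = \frac{-20 + \left(-4 + 4\right)}{-16 + 11} + 34 = \frac{-20 + 0}{-5} + 34 = \left(-20\right) \left(- \frac{1}{5}\right) + 34 = 4 + 34 = 38$)
$S = 7682$ ($S = 2 + 5 \left(-4\right) \left(-24\right) 2 \cdot 8 = 2 + 5 \cdot 96 \cdot 2 \cdot 8 = 2 + 5 \cdot 192 \cdot 8 = 2 + 960 \cdot 8 = 2 + 7680 = 7682$)
$m S = 38 \cdot 7682 = 291916$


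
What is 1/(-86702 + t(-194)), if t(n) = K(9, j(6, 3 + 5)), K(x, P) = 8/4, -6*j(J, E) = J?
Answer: -1/86700 ≈ -1.1534e-5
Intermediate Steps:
j(J, E) = -J/6
K(x, P) = 2 (K(x, P) = 8*(¼) = 2)
t(n) = 2
1/(-86702 + t(-194)) = 1/(-86702 + 2) = 1/(-86700) = -1/86700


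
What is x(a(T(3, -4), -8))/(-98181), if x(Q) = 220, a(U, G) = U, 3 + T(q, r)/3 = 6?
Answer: -220/98181 ≈ -0.0022408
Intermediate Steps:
T(q, r) = 9 (T(q, r) = -9 + 3*6 = -9 + 18 = 9)
x(a(T(3, -4), -8))/(-98181) = 220/(-98181) = 220*(-1/98181) = -220/98181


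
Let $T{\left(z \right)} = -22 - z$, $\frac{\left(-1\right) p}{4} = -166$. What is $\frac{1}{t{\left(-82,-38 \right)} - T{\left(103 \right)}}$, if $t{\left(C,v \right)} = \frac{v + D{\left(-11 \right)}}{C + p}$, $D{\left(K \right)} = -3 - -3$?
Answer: $\frac{291}{36356} \approx 0.0080042$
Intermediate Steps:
$p = 664$ ($p = \left(-4\right) \left(-166\right) = 664$)
$D{\left(K \right)} = 0$ ($D{\left(K \right)} = -3 + 3 = 0$)
$t{\left(C,v \right)} = \frac{v}{664 + C}$ ($t{\left(C,v \right)} = \frac{v + 0}{C + 664} = \frac{v}{664 + C}$)
$\frac{1}{t{\left(-82,-38 \right)} - T{\left(103 \right)}} = \frac{1}{- \frac{38}{664 - 82} - \left(-22 - 103\right)} = \frac{1}{- \frac{38}{582} - \left(-22 - 103\right)} = \frac{1}{\left(-38\right) \frac{1}{582} - -125} = \frac{1}{- \frac{19}{291} + 125} = \frac{1}{\frac{36356}{291}} = \frac{291}{36356}$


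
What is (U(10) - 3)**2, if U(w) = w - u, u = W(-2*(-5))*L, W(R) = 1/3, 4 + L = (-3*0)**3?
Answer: 625/9 ≈ 69.444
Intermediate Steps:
L = -4 (L = -4 + (-3*0)**3 = -4 + 0**3 = -4 + 0 = -4)
W(R) = 1/3
u = -4/3 (u = (1/3)*(-4) = -4/3 ≈ -1.3333)
U(w) = 4/3 + w (U(w) = w - 1*(-4/3) = w + 4/3 = 4/3 + w)
(U(10) - 3)**2 = ((4/3 + 10) - 3)**2 = (34/3 - 3)**2 = (25/3)**2 = 625/9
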